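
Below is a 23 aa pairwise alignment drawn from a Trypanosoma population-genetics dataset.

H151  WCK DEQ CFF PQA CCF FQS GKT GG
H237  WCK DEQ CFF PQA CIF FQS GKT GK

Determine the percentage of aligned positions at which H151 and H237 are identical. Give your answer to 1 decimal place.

91.3%

Mismatches occur at site 14 (C→I), site 23 (G→K).
21 of the 23 sites match, so the percent identity is 21/23 × 100 = 91.3%.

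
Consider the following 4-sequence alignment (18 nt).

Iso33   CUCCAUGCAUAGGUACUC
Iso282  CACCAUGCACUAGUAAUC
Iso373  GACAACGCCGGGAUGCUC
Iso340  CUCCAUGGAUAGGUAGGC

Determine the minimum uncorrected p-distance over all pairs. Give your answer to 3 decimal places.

0.167

Pairwise Hamming distances:
  Iso33 vs Iso282: 5
  Iso33 vs Iso373: 9
  Iso33 vs Iso340: 3
  Iso282 vs Iso373: 10
  Iso282 vs Iso340: 7
  Iso373 vs Iso340: 12
The smallest is 3 mismatches, between Iso33 and Iso340; p = 3/18 = 0.167.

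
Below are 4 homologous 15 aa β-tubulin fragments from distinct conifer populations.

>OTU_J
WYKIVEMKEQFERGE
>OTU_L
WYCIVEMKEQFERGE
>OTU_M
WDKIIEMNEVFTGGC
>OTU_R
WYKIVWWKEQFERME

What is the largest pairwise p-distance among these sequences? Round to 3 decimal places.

Pairwise Hamming distances:
  OTU_J vs OTU_L: 1
  OTU_J vs OTU_M: 7
  OTU_J vs OTU_R: 3
  OTU_L vs OTU_M: 8
  OTU_L vs OTU_R: 4
  OTU_M vs OTU_R: 10
The largest is 10 mismatches, between OTU_M and OTU_R; p = 10/15 = 0.667.

0.667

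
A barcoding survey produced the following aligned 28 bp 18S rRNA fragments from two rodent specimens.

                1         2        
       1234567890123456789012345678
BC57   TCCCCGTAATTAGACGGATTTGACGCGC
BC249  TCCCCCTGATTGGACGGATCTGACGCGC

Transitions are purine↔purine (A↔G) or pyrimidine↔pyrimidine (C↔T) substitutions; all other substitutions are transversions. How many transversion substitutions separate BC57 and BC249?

1

Mismatches occur at site 6 (G↔C, transversion), site 8 (A↔G, transition), site 12 (A↔G, transition), site 20 (T↔C, transition).
Of the 4 differences, 3 transitions and 1 transversion, so the answer is 1.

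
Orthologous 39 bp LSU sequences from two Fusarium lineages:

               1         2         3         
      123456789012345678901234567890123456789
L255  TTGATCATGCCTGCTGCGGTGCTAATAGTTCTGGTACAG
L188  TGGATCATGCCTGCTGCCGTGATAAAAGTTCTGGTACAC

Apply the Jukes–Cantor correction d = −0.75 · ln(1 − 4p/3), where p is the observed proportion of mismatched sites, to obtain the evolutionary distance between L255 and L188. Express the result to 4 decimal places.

Mismatches occur at site 2 (T/G), site 18 (G/C), site 22 (C/A), site 26 (T/A), site 39 (G/C).
p = 5/39 = 0.128205.
d = −0.75 · ln(1 − (4/3)·0.128205) = −0.75 · ln(0.829060) = −0.75 · (-0.187463) = 0.1406.

0.1406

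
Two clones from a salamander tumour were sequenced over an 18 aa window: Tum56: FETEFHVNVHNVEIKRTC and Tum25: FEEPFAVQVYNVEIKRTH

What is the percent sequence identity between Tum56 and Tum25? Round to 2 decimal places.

Mismatches occur at site 3 (T↔E), site 4 (E↔P), site 6 (H↔A), site 8 (N↔Q), site 10 (H↔Y), site 18 (C↔H).
12 of the 18 sites match, so the percent identity is 12/18 × 100 = 66.67%.

66.67%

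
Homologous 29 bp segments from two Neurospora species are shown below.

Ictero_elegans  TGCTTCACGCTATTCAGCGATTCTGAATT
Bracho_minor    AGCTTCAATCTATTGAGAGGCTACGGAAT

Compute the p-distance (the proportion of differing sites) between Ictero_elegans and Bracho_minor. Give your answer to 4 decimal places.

0.3793

Differing sites — 1:T/A; 8:C/A; 9:G/T; 15:C/G; 18:C/A; 20:A/G; 21:T/C; 23:C/A; 24:T/C; 26:A/G; 28:T/A.
There are 11 differences over 29 sites, so p = 11/29 = 0.3793.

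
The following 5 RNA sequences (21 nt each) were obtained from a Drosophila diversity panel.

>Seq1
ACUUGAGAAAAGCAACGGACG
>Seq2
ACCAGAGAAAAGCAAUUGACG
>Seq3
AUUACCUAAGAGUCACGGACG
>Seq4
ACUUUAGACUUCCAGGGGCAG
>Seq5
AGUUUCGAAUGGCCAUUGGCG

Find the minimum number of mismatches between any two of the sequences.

Pairwise Hamming distances:
  Seq1 vs Seq2: 4
  Seq1 vs Seq3: 8
  Seq1 vs Seq4: 9
  Seq1 vs Seq5: 9
  Seq2 vs Seq3: 10
  Seq2 vs Seq4: 12
  Seq2 vs Seq5: 9
  Seq3 vs Seq4: 15
  Seq3 vs Seq5: 10
  Seq4 vs Seq5: 11
The smallest is 4, between Seq1 and Seq2.

4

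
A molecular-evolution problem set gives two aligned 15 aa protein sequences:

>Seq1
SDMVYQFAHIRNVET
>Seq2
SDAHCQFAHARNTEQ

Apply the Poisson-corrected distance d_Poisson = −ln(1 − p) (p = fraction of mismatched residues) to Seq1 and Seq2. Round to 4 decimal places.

0.5108

The sequences differ at positions 3 (M/A), 4 (V/H), 5 (Y/C), 10 (I/A), 13 (V/T), 15 (T/Q).
p = 6/15 = 0.400000.
d = −ln(1 − 0.400000) = −ln(0.600000) = 0.5108.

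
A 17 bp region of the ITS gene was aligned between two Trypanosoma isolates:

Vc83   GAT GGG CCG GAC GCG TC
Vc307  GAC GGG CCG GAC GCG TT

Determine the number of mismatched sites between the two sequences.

2

Mismatches occur at site 3 (T↔C), site 17 (C↔T).
That gives 2 mismatches out of 17 aligned sites, so the Hamming distance is 2.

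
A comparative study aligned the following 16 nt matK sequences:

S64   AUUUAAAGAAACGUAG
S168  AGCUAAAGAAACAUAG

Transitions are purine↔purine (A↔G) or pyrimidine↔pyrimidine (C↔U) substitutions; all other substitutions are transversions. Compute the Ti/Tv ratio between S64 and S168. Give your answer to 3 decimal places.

2.000

The sequences differ at positions 2 (U/G, transversion), 3 (U/C, transition), 13 (G/A, transition).
Of the 3 differences, 2 transitions and 1 transversion, so Ti/Tv = 2/1 = 2.000.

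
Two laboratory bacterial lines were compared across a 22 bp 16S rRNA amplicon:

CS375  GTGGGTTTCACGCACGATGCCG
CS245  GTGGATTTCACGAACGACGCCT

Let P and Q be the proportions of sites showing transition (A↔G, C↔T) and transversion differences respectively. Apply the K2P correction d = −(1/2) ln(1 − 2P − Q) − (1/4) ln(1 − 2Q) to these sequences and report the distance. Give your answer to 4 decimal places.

Differing sites — 5:G/A (Ti); 13:C/A (Tv); 18:T/C (Ti); 22:G/T (Tv).
Of the 4 differences, 2 transitions and 2 transversions over 22 sites: P = 2/22 = 0.090909, Q = 2/22 = 0.090909.
d = −0.5·ln(0.727273) − 0.25·ln(0.818182) = −0.5·(-0.318453) − 0.25·(-0.200670) = 0.2094.

0.2094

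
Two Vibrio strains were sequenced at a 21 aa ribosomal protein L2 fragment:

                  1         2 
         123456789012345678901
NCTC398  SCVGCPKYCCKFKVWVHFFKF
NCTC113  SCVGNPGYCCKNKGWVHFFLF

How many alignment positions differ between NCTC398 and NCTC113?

Mismatches occur at site 5 (C/N), site 7 (K/G), site 12 (F/N), site 14 (V/G), site 20 (K/L).
That gives 5 mismatches out of 21 aligned sites, so the Hamming distance is 5.

5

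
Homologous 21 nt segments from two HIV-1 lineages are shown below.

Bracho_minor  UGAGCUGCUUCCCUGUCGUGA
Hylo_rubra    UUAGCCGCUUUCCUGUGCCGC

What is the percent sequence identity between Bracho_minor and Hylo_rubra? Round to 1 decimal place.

Differing sites — 2:G/U; 6:U/C; 11:C/U; 17:C/G; 18:G/C; 19:U/C; 21:A/C.
14 of the 21 sites match, so the percent identity is 14/21 × 100 = 66.7%.

66.7%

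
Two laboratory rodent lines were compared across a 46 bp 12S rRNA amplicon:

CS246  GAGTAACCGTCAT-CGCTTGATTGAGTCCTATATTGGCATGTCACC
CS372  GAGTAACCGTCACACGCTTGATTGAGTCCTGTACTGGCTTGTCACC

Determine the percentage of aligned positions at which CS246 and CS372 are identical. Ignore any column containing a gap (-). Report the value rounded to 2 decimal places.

91.11%

Excluding the 1 gap column leaves 45 comparable sites.
Differing sites — 13:T/C; 31:A/G; 34:T/C; 39:A/T.
41 of the 45 comparable sites match, so the percent identity is 41/45 × 100 = 91.11%.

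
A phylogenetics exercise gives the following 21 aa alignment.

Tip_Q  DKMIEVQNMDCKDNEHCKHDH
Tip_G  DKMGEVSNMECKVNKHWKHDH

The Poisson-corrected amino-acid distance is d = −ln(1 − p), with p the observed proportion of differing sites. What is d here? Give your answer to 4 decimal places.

0.3365

The sequences differ at positions 4 (I/G), 7 (Q/S), 10 (D/E), 13 (D/V), 15 (E/K), 17 (C/W).
p = 6/21 = 0.285714.
d = −ln(1 − 0.285714) = −ln(0.714286) = 0.3365.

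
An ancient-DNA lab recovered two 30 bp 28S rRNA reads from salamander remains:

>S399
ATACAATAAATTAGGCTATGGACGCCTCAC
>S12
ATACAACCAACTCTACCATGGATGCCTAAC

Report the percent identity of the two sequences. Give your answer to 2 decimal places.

70.00%

The sequences differ at positions 7 (T/C), 8 (A/C), 11 (T/C), 13 (A/C), 14 (G/T), 15 (G/A), 17 (T/C), 23 (C/T), 28 (C/A).
21 of the 30 sites match, so the percent identity is 21/30 × 100 = 70.00%.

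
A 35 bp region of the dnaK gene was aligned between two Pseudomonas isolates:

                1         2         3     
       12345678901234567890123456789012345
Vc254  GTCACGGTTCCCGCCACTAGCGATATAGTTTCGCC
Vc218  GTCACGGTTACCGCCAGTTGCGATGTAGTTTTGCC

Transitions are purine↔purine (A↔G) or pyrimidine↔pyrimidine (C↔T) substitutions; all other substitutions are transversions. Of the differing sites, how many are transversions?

3

Differing sites — 10:C/A (Tv); 17:C/G (Tv); 19:A/T (Tv); 25:A/G (Ti); 32:C/T (Ti).
Of the 5 differences, 2 transitions and 3 transversions, so the answer is 3.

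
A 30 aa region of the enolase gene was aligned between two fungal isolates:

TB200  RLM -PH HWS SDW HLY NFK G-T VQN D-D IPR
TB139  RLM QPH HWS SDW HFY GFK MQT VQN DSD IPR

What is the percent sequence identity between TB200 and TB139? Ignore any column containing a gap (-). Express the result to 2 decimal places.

88.89%

Excluding the 3 gap columns leaves 27 comparable sites.
Differing sites — 14:L/F; 16:N/G; 19:G/M.
24 of the 27 comparable sites match, so the percent identity is 24/27 × 100 = 88.89%.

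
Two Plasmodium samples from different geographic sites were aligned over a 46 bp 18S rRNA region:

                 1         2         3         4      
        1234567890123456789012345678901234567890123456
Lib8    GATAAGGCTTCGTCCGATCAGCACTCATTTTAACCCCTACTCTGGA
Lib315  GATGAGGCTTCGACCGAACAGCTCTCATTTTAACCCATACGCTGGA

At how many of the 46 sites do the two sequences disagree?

Differing sites — 4:A/G; 13:T/A; 18:T/A; 23:A/T; 37:C/A; 41:T/G.
That gives 6 mismatches out of 46 aligned sites, so the Hamming distance is 6.

6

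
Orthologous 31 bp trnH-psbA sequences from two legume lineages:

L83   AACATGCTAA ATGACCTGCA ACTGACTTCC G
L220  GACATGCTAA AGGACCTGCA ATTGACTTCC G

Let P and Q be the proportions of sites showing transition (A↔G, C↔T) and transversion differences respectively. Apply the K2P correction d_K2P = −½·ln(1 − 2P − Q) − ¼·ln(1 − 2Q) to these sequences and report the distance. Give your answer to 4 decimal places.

The sequences differ at positions 1 (A/G, transition), 12 (T/G, transversion), 22 (C/T, transition).
Of the 3 differences, 2 transitions and 1 transversion over 31 sites: P = 2/31 = 0.064516, Q = 1/31 = 0.032258.
d = −0.5·ln(0.838710) − 0.25·ln(0.935484) = −0.5·(-0.175890) − 0.25·(-0.066691) = 0.1046.

0.1046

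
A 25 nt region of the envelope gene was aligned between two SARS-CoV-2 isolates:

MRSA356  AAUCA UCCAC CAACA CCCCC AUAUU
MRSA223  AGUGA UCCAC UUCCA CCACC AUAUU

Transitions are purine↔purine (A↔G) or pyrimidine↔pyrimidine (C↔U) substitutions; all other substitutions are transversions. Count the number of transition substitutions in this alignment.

The sequences differ at positions 2 (A/G, transition), 4 (C/G, transversion), 11 (C/U, transition), 12 (A/U, transversion), 13 (A/C, transversion), 18 (C/A, transversion).
Of the 6 differences, 2 transitions and 4 transversions, so the answer is 2.

2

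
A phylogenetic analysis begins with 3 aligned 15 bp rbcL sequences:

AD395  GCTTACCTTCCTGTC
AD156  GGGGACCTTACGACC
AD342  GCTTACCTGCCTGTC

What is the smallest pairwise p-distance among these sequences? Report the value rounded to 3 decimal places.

0.067

Pairwise Hamming distances:
  AD395 vs AD156: 7
  AD395 vs AD342: 1
  AD156 vs AD342: 8
The smallest is 1 mismatch, between AD395 and AD342; p = 1/15 = 0.067.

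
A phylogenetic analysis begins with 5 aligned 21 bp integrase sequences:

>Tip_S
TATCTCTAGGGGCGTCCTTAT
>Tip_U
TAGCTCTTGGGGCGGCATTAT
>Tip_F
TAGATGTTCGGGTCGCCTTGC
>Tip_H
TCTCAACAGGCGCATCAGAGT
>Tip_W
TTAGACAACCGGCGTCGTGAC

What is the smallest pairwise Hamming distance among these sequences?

Pairwise Hamming distances:
  Tip_S vs Tip_U: 4
  Tip_S vs Tip_F: 10
  Tip_S vs Tip_H: 10
  Tip_S vs Tip_W: 10
  Tip_U vs Tip_F: 8
  Tip_U vs Tip_H: 12
  Tip_U vs Tip_W: 12
  Tip_F vs Tip_H: 16
  Tip_F vs Tip_W: 14
  Tip_H vs Tip_W: 14
The smallest is 4, between Tip_S and Tip_U.

4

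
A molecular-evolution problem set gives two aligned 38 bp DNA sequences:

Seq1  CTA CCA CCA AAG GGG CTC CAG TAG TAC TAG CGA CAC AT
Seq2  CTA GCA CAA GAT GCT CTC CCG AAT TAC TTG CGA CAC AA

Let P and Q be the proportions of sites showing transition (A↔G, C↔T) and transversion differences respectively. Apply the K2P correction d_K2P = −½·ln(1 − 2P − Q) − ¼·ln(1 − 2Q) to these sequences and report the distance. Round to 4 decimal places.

0.3765

Differing sites — 4:C/G (Tv); 8:C/A (Tv); 10:A/G (Ti); 12:G/T (Tv); 14:G/C (Tv); 15:G/T (Tv); 20:A/C (Tv); 22:T/A (Tv); 24:G/T (Tv); 29:A/T (Tv); 38:T/A (Tv).
Of the 11 differences, 1 transition and 10 transversions over 38 sites: P = 1/38 = 0.026316, Q = 10/38 = 0.263158.
d = −0.5·ln(0.684210) − 0.25·ln(0.473684) = −0.5·(-0.379490) − 0.25·(-0.747215) = 0.3765.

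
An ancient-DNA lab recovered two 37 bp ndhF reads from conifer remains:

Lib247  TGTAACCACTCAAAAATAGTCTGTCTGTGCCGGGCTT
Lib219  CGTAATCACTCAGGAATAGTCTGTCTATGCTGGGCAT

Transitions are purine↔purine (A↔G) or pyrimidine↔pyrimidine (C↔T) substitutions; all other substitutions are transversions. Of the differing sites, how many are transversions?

1

Differing sites — 1:T/C (Ti); 6:C/T (Ti); 13:A/G (Ti); 14:A/G (Ti); 27:G/A (Ti); 31:C/T (Ti); 36:T/A (Tv).
Of the 7 differences, 6 transitions and 1 transversion, so the answer is 1.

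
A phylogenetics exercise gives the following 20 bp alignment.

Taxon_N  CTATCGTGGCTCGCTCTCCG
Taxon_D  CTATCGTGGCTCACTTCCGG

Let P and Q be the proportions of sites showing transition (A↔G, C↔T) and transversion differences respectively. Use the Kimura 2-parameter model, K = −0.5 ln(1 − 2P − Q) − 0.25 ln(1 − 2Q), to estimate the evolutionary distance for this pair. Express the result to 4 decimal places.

Mismatches occur at site 13 (G/A, transition), site 16 (C/T, transition), site 17 (T/C, transition), site 19 (C/G, transversion).
Of the 4 differences, 3 transitions and 1 transversion over 20 sites: P = 3/20 = 0.150000, Q = 1/20 = 0.050000.
d = −0.5·ln(0.650000) − 0.25·ln(0.900000) = −0.5·(-0.430783) − 0.25·(-0.105361) = 0.2417.

0.2417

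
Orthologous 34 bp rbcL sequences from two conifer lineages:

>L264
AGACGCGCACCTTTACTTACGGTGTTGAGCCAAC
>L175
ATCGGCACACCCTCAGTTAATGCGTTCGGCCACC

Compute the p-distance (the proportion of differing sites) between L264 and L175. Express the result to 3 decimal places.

Differing sites — 2:G/T; 3:A/C; 4:C/G; 7:G/A; 12:T/C; 14:T/C; 16:C/G; 20:C/A; 21:G/T; 23:T/C; 27:G/C; 28:A/G; 33:A/C.
There are 13 differences over 34 sites, so p = 13/34 = 0.382.

0.382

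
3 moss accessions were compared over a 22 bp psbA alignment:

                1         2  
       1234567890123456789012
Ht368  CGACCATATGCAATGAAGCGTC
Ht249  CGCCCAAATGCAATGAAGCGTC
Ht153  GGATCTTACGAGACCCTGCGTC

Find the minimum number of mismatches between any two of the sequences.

Pairwise Hamming distances:
  Ht368 vs Ht249: 2
  Ht368 vs Ht153: 10
  Ht249 vs Ht153: 12
The smallest is 2, between Ht368 and Ht249.

2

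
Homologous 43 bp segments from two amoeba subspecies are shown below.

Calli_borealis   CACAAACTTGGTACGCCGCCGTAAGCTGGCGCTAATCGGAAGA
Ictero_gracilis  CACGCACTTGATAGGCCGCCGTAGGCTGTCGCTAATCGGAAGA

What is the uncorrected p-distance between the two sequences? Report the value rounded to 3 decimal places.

0.140

Mismatches occur at site 4 (A→G), site 5 (A→C), site 11 (G→A), site 14 (C→G), site 24 (A→G), site 29 (G→T).
There are 6 differences over 43 sites, so p = 6/43 = 0.140.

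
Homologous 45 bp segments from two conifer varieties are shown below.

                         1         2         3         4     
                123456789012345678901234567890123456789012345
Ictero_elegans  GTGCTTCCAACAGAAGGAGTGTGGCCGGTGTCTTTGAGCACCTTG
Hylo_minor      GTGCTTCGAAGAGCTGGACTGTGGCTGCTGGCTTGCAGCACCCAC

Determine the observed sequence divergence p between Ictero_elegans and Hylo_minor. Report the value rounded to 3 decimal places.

0.289

Differing sites — 8:C/G; 11:C/G; 14:A/C; 15:A/T; 19:G/C; 26:C/T; 28:G/C; 31:T/G; 35:T/G; 36:G/C; 43:T/C; 44:T/A; 45:G/C.
There are 13 differences over 45 sites, so p = 13/45 = 0.289.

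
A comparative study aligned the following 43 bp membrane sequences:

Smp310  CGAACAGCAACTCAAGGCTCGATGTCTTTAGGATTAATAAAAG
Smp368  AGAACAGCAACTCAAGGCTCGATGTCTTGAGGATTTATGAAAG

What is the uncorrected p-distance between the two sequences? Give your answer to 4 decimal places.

0.0930

Differing sites — 1:C/A; 29:T/G; 36:A/T; 39:A/G.
There are 4 differences over 43 sites, so p = 4/43 = 0.0930.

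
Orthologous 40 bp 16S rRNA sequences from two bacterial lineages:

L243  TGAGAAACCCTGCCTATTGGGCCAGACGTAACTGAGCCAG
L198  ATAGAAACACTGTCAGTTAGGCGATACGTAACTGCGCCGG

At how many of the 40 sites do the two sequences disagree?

Differing sites — 1:T/A; 2:G/T; 9:C/A; 13:C/T; 15:T/A; 16:A/G; 19:G/A; 23:C/G; 25:G/T; 35:A/C; 39:A/G.
That gives 11 mismatches out of 40 aligned sites, so the Hamming distance is 11.

11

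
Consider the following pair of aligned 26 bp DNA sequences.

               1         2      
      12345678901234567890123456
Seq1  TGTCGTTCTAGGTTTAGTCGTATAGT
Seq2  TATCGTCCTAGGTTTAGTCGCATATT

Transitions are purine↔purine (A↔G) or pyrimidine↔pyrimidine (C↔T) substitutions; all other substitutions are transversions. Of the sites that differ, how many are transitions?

Mismatches occur at site 2 (G→A, transition), site 7 (T→C, transition), site 21 (T→C, transition), site 25 (G→T, transversion).
Of the 4 differences, 3 transitions and 1 transversion, so the answer is 3.

3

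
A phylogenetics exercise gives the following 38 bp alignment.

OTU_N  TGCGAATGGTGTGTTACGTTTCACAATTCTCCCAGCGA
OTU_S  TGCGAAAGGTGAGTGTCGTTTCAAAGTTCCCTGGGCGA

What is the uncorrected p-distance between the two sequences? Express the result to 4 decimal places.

0.2632

Mismatches occur at site 7 (T→A), site 12 (T→A), site 15 (T→G), site 16 (A→T), site 24 (C→A), site 26 (A→G), site 30 (T→C), site 32 (C→T), site 33 (C→G), site 34 (A→G).
There are 10 differences over 38 sites, so p = 10/38 = 0.2632.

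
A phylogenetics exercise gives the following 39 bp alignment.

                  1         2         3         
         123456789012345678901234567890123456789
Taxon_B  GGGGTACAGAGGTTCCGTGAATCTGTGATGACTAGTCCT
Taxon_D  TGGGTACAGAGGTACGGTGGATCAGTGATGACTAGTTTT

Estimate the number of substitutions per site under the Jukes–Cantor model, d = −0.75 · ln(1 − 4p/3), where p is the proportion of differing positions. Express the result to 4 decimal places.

0.2052

Mismatches occur at site 1 (G/T), site 14 (T/A), site 16 (C/G), site 20 (A/G), site 24 (T/A), site 37 (C/T), site 38 (C/T).
p = 7/39 = 0.179487.
d = −0.75 · ln(1 − (4/3)·0.179487) = −0.75 · ln(0.760684) = −0.75 · (-0.273537) = 0.2052.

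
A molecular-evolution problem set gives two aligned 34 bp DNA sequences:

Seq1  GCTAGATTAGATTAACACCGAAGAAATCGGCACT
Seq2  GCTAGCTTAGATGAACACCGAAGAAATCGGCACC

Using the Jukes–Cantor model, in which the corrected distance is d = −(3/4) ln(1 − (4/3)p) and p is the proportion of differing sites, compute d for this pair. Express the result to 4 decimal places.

Differing sites — 6:A/C; 13:T/G; 34:T/C.
p = 3/34 = 0.088235.
d = −0.75 · ln(1 − (4/3)·0.088235) = −0.75 · ln(0.882353) = −0.75 · (-0.125163) = 0.0939.

0.0939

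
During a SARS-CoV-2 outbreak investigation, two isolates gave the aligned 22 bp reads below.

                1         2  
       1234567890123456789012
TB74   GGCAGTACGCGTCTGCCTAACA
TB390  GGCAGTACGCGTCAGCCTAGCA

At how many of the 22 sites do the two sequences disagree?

2

Differing sites — 14:T/A; 20:A/G.
That gives 2 mismatches out of 22 aligned sites, so the Hamming distance is 2.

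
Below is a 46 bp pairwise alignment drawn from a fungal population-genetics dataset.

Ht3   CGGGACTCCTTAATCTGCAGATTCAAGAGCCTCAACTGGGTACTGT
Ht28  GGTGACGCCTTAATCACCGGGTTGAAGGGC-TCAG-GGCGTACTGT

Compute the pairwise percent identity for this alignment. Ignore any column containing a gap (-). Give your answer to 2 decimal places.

72.73%

Excluding the 2 gap columns leaves 44 comparable sites.
Differing sites — 1:C/G; 3:G/T; 7:T/G; 16:T/A; 17:G/C; 19:A/G; 21:A/G; 24:C/G; 28:A/G; 35:A/G; 37:T/G; 39:G/C.
32 of the 44 comparable sites match, so the percent identity is 32/44 × 100 = 72.73%.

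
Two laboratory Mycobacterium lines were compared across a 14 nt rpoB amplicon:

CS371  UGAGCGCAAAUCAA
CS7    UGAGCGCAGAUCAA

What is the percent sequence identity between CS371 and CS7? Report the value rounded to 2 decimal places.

92.86%

The sequences differ at position 9 (A/G).
13 of the 14 sites match, so the percent identity is 13/14 × 100 = 92.86%.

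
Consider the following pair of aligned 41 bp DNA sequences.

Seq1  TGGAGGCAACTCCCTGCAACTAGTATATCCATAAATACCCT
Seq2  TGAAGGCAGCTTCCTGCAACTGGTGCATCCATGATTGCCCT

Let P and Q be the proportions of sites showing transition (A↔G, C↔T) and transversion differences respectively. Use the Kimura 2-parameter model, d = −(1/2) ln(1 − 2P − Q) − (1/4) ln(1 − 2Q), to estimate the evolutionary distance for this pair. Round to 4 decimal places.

The sequences differ at positions 3 (G/A, transition), 9 (A/G, transition), 12 (C/T, transition), 22 (A/G, transition), 25 (A/G, transition), 26 (T/C, transition), 33 (A/G, transition), 35 (A/T, transversion), 37 (A/G, transition).
Of the 9 differences, 8 transitions and 1 transversion over 41 sites: P = 8/41 = 0.195122, Q = 1/41 = 0.024390.
d = −0.5·ln(0.585366) − 0.25·ln(0.951220) = −0.5·(-0.535518) − 0.25·(-0.050010) = 0.2803.

0.2803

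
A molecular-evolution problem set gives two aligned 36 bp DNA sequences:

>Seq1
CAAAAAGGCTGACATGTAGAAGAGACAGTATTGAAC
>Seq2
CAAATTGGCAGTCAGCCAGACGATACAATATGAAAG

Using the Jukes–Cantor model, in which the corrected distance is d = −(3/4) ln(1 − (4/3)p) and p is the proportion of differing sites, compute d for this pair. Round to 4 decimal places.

The sequences differ at positions 5 (A/T), 6 (A/T), 10 (T/A), 12 (A/T), 15 (T/G), 16 (G/C), 17 (T/C), 21 (A/C), 24 (G/T), 28 (G/A), 32 (T/G), 33 (G/A), 36 (C/G).
p = 13/36 = 0.361111.
d = −0.75 · ln(1 − (4/3)·0.361111) = −0.75 · ln(0.518519) = −0.75 · (-0.656779) = 0.4926.

0.4926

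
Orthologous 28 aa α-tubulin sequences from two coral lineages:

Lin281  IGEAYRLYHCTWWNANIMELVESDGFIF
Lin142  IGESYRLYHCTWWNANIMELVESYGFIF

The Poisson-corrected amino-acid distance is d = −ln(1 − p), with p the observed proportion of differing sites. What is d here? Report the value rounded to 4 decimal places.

0.0741

The sequences differ at positions 4 (A/S), 24 (D/Y).
p = 2/28 = 0.071429.
d = −ln(1 − 0.071429) = −ln(0.928571) = 0.0741.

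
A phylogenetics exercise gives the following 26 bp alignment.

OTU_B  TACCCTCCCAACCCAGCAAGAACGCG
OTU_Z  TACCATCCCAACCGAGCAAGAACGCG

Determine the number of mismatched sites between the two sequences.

Mismatches occur at site 5 (C↔A), site 14 (C↔G).
That gives 2 mismatches out of 26 aligned sites, so the Hamming distance is 2.

2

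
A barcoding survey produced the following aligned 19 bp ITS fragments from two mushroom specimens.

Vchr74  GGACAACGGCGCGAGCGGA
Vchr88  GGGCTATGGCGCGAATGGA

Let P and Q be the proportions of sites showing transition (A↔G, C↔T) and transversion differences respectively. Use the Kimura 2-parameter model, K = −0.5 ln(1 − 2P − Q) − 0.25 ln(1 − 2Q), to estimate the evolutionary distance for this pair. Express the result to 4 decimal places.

The sequences differ at positions 3 (A/G, transition), 5 (A/T, transversion), 7 (C/T, transition), 15 (G/A, transition), 16 (C/T, transition).
Of the 5 differences, 4 transitions and 1 transversion over 19 sites: P = 4/19 = 0.210526, Q = 1/19 = 0.052632.
d = −0.5·ln(0.526316) − 0.25·ln(0.894736) = −0.5·(-0.641853) − 0.25·(-0.111227) = 0.3487.

0.3487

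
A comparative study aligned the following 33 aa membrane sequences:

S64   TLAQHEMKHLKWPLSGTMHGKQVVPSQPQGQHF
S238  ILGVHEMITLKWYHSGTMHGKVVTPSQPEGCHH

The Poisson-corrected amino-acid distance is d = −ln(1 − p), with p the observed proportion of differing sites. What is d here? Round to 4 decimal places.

Mismatches occur at site 1 (T→I), site 3 (A→G), site 4 (Q→V), site 8 (K→I), site 9 (H→T), site 13 (P→Y), site 14 (L→H), site 22 (Q→V), site 24 (V→T), site 29 (Q→E), site 31 (Q→C), site 33 (F→H).
p = 12/33 = 0.363636.
d = −ln(1 − 0.363636) = −ln(0.636364) = 0.4520.

0.4520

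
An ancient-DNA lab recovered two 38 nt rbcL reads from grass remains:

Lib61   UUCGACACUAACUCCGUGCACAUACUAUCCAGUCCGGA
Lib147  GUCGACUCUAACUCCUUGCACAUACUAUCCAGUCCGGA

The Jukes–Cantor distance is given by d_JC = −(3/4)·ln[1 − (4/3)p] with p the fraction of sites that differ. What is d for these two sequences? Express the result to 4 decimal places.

0.0834

Differing sites — 1:U/G; 7:A/U; 16:G/U.
p = 3/38 = 0.078947.
d = −0.75 · ln(1 − (4/3)·0.078947) = −0.75 · ln(0.894737) = −0.75 · (-0.111225) = 0.0834.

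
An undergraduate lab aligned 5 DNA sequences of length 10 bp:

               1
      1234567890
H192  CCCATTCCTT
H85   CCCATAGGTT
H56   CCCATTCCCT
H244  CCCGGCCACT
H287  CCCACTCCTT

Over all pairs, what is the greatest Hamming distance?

6

Pairwise Hamming distances:
  H192 vs H85: 3
  H192 vs H56: 1
  H192 vs H244: 5
  H192 vs H287: 1
  H85 vs H56: 4
  H85 vs H244: 6
  H85 vs H287: 4
  H56 vs H244: 4
  H56 vs H287: 2
  H244 vs H287: 5
The largest is 6, between H85 and H244.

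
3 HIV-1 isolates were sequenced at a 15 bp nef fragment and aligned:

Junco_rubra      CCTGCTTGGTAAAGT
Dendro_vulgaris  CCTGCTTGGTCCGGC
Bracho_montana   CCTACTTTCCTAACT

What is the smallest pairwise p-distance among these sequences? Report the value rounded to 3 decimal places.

0.267

Pairwise Hamming distances:
  Junco_rubra vs Dendro_vulgaris: 4
  Junco_rubra vs Bracho_montana: 6
  Dendro_vulgaris vs Bracho_montana: 9
The smallest is 4 mismatches, between Junco_rubra and Dendro_vulgaris; p = 4/15 = 0.267.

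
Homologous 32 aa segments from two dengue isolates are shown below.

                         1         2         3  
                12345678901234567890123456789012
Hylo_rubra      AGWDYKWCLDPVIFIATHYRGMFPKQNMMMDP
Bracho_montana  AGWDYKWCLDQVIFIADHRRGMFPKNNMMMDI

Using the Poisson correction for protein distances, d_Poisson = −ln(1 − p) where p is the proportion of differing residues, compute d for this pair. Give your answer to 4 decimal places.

The sequences differ at positions 11 (P/Q), 17 (T/D), 19 (Y/R), 26 (Q/N), 32 (P/I).
p = 5/32 = 0.156250.
d = −ln(1 − 0.156250) = −ln(0.843750) = 0.1699.

0.1699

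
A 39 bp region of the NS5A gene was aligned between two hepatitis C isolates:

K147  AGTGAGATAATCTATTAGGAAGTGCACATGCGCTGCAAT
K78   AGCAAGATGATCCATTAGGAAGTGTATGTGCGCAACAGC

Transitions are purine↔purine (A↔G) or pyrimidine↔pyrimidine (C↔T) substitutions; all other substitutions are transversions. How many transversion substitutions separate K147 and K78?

1

Mismatches occur at site 3 (T→C, transition), site 4 (G→A, transition), site 9 (A→G, transition), site 13 (T→C, transition), site 25 (C→T, transition), site 27 (C→T, transition), site 28 (A→G, transition), site 34 (T→A, transversion), site 35 (G→A, transition), site 38 (A→G, transition), site 39 (T→C, transition).
Of the 11 differences, 10 transitions and 1 transversion, so the answer is 1.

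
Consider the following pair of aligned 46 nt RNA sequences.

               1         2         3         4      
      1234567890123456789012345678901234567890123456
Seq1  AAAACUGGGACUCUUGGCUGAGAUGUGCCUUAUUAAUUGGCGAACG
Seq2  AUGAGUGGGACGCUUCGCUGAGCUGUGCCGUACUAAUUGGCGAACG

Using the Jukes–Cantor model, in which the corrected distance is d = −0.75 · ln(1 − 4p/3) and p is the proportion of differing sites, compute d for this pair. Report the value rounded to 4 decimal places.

The sequences differ at positions 2 (A/U), 3 (A/G), 5 (C/G), 12 (U/G), 16 (G/C), 23 (A/C), 30 (U/G), 33 (U/C).
p = 8/46 = 0.173913.
d = −0.75 · ln(1 − (4/3)·0.173913) = −0.75 · ln(0.768116) = −0.75 · (-0.263815) = 0.1979.

0.1979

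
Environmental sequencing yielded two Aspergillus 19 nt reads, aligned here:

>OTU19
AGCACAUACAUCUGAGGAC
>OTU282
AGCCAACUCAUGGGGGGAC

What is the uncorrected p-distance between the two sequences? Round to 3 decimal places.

Differing sites — 4:A/C; 5:C/A; 7:U/C; 8:A/U; 12:C/G; 13:U/G; 15:A/G.
There are 7 differences over 19 sites, so p = 7/19 = 0.368.

0.368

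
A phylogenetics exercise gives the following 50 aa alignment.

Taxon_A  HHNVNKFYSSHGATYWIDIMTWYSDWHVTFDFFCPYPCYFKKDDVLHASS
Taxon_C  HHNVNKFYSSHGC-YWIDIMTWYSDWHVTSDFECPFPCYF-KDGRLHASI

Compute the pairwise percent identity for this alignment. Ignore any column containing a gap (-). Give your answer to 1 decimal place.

Excluding the 2 gap columns leaves 48 comparable sites.
Differing sites — 13:A/C; 30:F/S; 33:F/E; 36:Y/F; 44:D/G; 45:V/R; 50:S/I.
41 of the 48 comparable sites match, so the percent identity is 41/48 × 100 = 85.4%.

85.4%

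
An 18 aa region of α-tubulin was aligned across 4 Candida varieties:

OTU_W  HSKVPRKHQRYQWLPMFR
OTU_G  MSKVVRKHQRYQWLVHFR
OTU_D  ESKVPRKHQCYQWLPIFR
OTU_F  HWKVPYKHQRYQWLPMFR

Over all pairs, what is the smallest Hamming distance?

Pairwise Hamming distances:
  OTU_W vs OTU_G: 4
  OTU_W vs OTU_D: 3
  OTU_W vs OTU_F: 2
  OTU_G vs OTU_D: 5
  OTU_G vs OTU_F: 6
  OTU_D vs OTU_F: 5
The smallest is 2, between OTU_W and OTU_F.

2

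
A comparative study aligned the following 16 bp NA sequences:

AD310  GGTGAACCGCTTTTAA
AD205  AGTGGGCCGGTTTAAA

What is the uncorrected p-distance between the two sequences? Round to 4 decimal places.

0.3125

Differing sites — 1:G/A; 5:A/G; 6:A/G; 10:C/G; 14:T/A.
There are 5 differences over 16 sites, so p = 5/16 = 0.3125.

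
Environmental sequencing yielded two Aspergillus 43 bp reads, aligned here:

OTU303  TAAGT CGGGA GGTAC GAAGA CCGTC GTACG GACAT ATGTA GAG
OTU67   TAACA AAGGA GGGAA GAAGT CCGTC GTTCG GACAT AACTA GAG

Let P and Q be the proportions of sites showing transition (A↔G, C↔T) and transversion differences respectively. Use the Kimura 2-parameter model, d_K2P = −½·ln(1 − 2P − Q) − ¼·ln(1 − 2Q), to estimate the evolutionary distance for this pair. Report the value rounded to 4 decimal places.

0.2833

The sequences differ at positions 4 (G/C, transversion), 5 (T/A, transversion), 6 (C/A, transversion), 7 (G/A, transition), 13 (T/G, transversion), 15 (C/A, transversion), 20 (A/T, transversion), 28 (A/T, transversion), 37 (T/A, transversion), 38 (G/C, transversion).
Of the 10 differences, 1 transition and 9 transversions over 43 sites: P = 1/43 = 0.023256, Q = 9/43 = 0.209302.
d = −0.5·ln(0.744186) − 0.25·ln(0.581396) = −0.5·(-0.295464) − 0.25·(-0.542323) = 0.2833.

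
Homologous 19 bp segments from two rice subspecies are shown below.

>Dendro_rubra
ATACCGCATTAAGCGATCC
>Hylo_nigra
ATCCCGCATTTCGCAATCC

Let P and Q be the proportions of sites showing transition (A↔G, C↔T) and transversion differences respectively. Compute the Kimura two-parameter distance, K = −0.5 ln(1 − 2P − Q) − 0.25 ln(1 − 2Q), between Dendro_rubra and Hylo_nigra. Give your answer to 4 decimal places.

0.2476

The sequences differ at positions 3 (A/C, transversion), 11 (A/T, transversion), 12 (A/C, transversion), 15 (G/A, transition).
Of the 4 differences, 1 transition and 3 transversions over 19 sites: P = 1/19 = 0.052632, Q = 3/19 = 0.157895.
d = −0.5·ln(0.736841) − 0.25·ln(0.684210) = −0.5·(-0.305383) − 0.25·(-0.379490) = 0.2476.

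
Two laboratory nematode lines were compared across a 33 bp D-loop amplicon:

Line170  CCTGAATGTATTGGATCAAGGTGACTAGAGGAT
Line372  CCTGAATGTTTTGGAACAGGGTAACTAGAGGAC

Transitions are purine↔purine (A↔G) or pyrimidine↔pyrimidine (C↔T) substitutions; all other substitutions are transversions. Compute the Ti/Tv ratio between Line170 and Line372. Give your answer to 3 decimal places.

The sequences differ at positions 10 (A/T, transversion), 16 (T/A, transversion), 19 (A/G, transition), 23 (G/A, transition), 33 (T/C, transition).
Of the 5 differences, 3 transitions and 2 transversions, so Ti/Tv = 3/2 = 1.500.

1.500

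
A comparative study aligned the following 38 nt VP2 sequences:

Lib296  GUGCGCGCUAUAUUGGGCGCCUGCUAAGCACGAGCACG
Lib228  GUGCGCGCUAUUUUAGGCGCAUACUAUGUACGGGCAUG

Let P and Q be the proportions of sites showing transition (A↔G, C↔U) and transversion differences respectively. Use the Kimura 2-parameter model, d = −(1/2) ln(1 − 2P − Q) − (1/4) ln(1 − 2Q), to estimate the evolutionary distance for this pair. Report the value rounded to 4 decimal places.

0.2523

Differing sites — 12:A/U (Tv); 15:G/A (Ti); 21:C/A (Tv); 23:G/A (Ti); 27:A/U (Tv); 29:C/U (Ti); 33:A/G (Ti); 37:C/U (Ti).
Of the 8 differences, 5 transitions and 3 transversions over 38 sites: P = 5/38 = 0.131579, Q = 3/38 = 0.078947.
d = −0.5·ln(0.657895) − 0.25·ln(0.842106) = −0.5·(-0.418710) − 0.25·(-0.171849) = 0.2523.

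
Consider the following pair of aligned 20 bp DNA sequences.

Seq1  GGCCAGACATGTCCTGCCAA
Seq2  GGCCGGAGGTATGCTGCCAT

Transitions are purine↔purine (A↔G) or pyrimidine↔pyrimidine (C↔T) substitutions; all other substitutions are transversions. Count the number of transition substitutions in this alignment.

3

The sequences differ at positions 5 (A/G, transition), 8 (C/G, transversion), 9 (A/G, transition), 11 (G/A, transition), 13 (C/G, transversion), 20 (A/T, transversion).
Of the 6 differences, 3 transitions and 3 transversions, so the answer is 3.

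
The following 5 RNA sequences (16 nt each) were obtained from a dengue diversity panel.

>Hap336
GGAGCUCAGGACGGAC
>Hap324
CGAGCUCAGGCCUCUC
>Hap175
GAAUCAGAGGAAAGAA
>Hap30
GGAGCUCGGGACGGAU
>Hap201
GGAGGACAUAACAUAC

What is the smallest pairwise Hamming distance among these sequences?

2

Pairwise Hamming distances:
  Hap336 vs Hap324: 5
  Hap336 vs Hap175: 7
  Hap336 vs Hap30: 2
  Hap336 vs Hap201: 6
  Hap324 vs Hap175: 11
  Hap324 vs Hap30: 7
  Hap324 vs Hap201: 9
  Hap175 vs Hap30: 8
  Hap175 vs Hap201: 9
  Hap30 vs Hap201: 8
The smallest is 2, between Hap336 and Hap30.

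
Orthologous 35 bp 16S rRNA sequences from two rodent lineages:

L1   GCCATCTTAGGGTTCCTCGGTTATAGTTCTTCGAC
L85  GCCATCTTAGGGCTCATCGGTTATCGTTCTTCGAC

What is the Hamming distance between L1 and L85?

3

Mismatches occur at site 13 (T↔C), site 16 (C↔A), site 25 (A↔C).
That gives 3 mismatches out of 35 aligned sites, so the Hamming distance is 3.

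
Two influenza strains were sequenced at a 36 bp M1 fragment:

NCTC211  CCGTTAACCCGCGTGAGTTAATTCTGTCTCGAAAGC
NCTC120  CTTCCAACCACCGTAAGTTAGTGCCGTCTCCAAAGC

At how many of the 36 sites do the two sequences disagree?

The sequences differ at positions 2 (C/T), 3 (G/T), 4 (T/C), 5 (T/C), 10 (C/A), 11 (G/C), 15 (G/A), 21 (A/G), 23 (T/G), 25 (T/C), 31 (G/C).
That gives 11 mismatches out of 36 aligned sites, so the Hamming distance is 11.

11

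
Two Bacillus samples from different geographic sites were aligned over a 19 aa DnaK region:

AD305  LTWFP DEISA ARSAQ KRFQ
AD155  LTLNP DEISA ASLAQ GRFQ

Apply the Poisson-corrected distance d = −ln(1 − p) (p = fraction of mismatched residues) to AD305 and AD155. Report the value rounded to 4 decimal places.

0.3054

Differing sites — 3:W/L; 4:F/N; 12:R/S; 13:S/L; 16:K/G.
p = 5/19 = 0.263158.
d = −ln(1 − 0.263158) = −ln(0.736842) = 0.3054.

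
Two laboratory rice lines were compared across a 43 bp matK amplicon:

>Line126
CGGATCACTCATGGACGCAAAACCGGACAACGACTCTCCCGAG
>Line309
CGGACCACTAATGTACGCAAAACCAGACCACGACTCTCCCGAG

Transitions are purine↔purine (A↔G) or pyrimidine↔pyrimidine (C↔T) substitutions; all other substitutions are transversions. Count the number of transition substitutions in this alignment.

2

The sequences differ at positions 5 (T/C, transition), 10 (C/A, transversion), 14 (G/T, transversion), 25 (G/A, transition), 29 (A/C, transversion).
Of the 5 differences, 2 transitions and 3 transversions, so the answer is 2.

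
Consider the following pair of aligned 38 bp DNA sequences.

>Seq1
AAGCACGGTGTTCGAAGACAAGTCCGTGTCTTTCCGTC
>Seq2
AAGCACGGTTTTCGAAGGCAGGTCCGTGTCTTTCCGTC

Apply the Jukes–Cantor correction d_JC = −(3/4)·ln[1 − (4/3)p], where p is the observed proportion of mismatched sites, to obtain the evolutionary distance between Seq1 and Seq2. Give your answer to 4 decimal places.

The sequences differ at positions 10 (G/T), 18 (A/G), 21 (A/G).
p = 3/38 = 0.078947.
d = −0.75 · ln(1 − (4/3)·0.078947) = −0.75 · ln(0.894737) = −0.75 · (-0.111225) = 0.0834.

0.0834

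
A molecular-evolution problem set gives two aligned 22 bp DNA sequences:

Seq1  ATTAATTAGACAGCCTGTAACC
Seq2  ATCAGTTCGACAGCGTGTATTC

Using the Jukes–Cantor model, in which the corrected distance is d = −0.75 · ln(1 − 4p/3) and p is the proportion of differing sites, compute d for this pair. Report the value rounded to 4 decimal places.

Differing sites — 3:T/C; 5:A/G; 8:A/C; 15:C/G; 20:A/T; 21:C/T.
p = 6/22 = 0.272727.
d = −0.75 · ln(1 − (4/3)·0.272727) = −0.75 · ln(0.636364) = −0.75 · (-0.451985) = 0.3390.

0.3390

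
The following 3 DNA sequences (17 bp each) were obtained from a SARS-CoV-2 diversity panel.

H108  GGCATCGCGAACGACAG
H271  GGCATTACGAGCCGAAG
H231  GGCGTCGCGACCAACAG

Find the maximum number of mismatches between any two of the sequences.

7

Pairwise Hamming distances:
  H108 vs H271: 6
  H108 vs H231: 3
  H271 vs H231: 7
The largest is 7, between H271 and H231.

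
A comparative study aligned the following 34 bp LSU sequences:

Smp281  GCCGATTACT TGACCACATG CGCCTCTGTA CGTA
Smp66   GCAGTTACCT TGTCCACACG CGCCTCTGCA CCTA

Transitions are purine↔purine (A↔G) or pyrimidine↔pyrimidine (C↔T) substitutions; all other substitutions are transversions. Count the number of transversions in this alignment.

Mismatches occur at site 3 (C↔A, transversion), site 5 (A↔T, transversion), site 7 (T↔A, transversion), site 8 (A↔C, transversion), site 13 (A↔T, transversion), site 19 (T↔C, transition), site 29 (T↔C, transition), site 32 (G↔C, transversion).
Of the 8 differences, 2 transitions and 6 transversions, so the answer is 6.

6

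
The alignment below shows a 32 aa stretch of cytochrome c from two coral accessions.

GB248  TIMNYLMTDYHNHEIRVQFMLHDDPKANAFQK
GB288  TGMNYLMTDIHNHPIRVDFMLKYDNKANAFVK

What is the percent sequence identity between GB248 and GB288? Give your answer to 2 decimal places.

The sequences differ at positions 2 (I/G), 10 (Y/I), 14 (E/P), 18 (Q/D), 22 (H/K), 23 (D/Y), 25 (P/N), 31 (Q/V).
24 of the 32 sites match, so the percent identity is 24/32 × 100 = 75.00%.

75.00%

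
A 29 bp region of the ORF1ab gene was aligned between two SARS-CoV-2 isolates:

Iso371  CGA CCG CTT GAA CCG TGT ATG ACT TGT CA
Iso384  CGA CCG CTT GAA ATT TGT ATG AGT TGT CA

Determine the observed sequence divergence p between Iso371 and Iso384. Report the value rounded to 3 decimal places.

Mismatches occur at site 13 (C↔A), site 14 (C↔T), site 15 (G↔T), site 23 (C↔G).
There are 4 differences over 29 sites, so p = 4/29 = 0.138.

0.138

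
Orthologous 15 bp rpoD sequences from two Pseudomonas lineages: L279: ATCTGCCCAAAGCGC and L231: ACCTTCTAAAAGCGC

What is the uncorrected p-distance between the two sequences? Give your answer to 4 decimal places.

0.2667

Differing sites — 2:T/C; 5:G/T; 7:C/T; 8:C/A.
There are 4 differences over 15 sites, so p = 4/15 = 0.2667.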